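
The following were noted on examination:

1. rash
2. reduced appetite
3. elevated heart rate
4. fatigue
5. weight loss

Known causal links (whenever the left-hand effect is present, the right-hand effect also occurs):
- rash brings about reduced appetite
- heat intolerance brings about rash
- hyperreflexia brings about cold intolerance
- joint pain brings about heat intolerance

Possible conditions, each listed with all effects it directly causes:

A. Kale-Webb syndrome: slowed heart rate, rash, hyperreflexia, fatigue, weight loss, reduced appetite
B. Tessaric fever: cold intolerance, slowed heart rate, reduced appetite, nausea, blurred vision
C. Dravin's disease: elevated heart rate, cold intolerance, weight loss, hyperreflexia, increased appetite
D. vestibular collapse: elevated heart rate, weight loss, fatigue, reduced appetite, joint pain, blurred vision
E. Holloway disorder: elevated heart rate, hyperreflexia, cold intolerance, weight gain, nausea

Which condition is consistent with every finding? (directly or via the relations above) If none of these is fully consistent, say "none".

D

Per-candidate check:
(A) Kale-Webb syndrome — rash +; reduced appetite +; elevated heart rate -; fatigue +; weight loss +
(B) Tessaric fever — fails on rash, elevated heart rate, fatigue, weight loss (predicts slowed heart rate, not elevated heart rate)
(C) Dravin's disease — rash -; reduced appetite -; elevated heart rate +; fatigue -; weight loss +
(D) vestibular collapse — accounts for every observation (rash by joint pain → heat intolerance → rash)
(E) Holloway disorder — fails on rash, reduced appetite, fatigue, weight loss (predicts weight gain, not weight loss)
Only (D) is consistent with every observation.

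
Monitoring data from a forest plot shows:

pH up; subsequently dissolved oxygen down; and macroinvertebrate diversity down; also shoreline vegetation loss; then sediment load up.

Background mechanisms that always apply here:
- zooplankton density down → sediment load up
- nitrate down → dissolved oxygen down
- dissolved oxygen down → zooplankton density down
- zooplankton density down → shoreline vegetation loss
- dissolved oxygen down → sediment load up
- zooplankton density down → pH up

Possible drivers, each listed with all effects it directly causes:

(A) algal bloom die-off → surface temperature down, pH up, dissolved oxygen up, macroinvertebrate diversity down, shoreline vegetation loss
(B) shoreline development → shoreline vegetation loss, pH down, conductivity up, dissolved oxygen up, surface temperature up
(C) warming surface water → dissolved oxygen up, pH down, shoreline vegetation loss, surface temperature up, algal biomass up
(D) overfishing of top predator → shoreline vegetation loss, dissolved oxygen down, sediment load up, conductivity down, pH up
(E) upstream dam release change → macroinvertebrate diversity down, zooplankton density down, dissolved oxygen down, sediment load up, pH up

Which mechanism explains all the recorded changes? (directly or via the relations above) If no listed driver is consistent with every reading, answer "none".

Checking each candidate against the observations:
(A) algal bloom die-off — fails on dissolved oxygen down, sediment load up (predicts dissolved oxygen up, not dissolved oxygen down)
(B) shoreline development — fails on pH up, dissolved oxygen down, macroinvertebrate diversity down, sediment load up (predicts pH down, not pH up; predicts dissolved oxygen up, not dissolved oxygen down)
(C) warming surface water — pH up ✗; dissolved oxygen down ✗; macroinvertebrate diversity down ✗; shoreline vegetation loss ✓; sediment load up ✗
(D) overfishing of top predator — pH up ✓; dissolved oxygen down ✓; macroinvertebrate diversity down ✗; shoreline vegetation loss ✓; sediment load up ✓
(E) upstream dam release change — pH up ✓; dissolved oxygen down ✓; macroinvertebrate diversity down ✓; shoreline vegetation loss ✓ (via zooplankton density down → shoreline vegetation loss); sediment load up ✓
(E) is the only candidate with no mismatches.

E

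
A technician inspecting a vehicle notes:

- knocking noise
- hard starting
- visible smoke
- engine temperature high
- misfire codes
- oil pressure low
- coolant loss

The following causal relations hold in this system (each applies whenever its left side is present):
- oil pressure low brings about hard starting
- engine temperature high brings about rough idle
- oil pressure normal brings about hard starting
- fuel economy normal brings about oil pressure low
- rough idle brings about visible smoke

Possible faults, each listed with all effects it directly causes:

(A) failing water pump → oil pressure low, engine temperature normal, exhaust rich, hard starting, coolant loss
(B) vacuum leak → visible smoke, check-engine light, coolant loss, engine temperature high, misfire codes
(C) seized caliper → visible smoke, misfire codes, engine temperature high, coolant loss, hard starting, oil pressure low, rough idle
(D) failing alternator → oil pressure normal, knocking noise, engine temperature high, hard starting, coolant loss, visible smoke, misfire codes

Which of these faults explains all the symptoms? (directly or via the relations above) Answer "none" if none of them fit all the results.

Checking each candidate against the observations:
(A) failing water pump — knocking noise miss; hard starting match; visible smoke miss; engine temperature high miss; misfire codes miss; oil pressure low match; coolant loss match
(B) vacuum leak — knocking noise miss; hard starting miss; visible smoke match; engine temperature high match; misfire codes match; oil pressure low miss; coolant loss match
(C) seized caliper — knocking noise miss; hard starting match; visible smoke match; engine temperature high match; misfire codes match; oil pressure low match; coolant loss match
(D) failing alternator — fails on oil pressure low (predicts oil pressure normal, not oil pressure low)
None of the listed candidates fits everything.

none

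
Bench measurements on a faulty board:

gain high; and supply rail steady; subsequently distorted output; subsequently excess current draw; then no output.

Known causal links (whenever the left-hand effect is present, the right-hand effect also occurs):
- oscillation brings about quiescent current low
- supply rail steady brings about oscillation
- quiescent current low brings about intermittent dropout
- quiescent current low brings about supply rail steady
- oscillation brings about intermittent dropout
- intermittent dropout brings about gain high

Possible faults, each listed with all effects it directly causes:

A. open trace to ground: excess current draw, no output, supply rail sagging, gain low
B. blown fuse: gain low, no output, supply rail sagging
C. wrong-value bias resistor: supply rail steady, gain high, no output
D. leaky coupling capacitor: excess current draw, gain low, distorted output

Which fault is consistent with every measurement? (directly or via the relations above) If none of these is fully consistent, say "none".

none

Checking each candidate against the observations:
(A) open trace to ground — fails on gain high, supply rail steady, distorted output (predicts gain low, not gain high; predicts supply rail sagging, not supply rail steady)
(B) blown fuse — gain high ✗; supply rail steady ✗; distorted output ✗; excess current draw ✗; no output ✓
(C) wrong-value bias resistor — gain high ✓; supply rail steady ✓; distorted output ✗; excess current draw ✗; no output ✓
(D) leaky coupling capacitor — fails on gain high, supply rail steady, no output (predicts gain low, not gain high)
Every candidate fails on at least one observation.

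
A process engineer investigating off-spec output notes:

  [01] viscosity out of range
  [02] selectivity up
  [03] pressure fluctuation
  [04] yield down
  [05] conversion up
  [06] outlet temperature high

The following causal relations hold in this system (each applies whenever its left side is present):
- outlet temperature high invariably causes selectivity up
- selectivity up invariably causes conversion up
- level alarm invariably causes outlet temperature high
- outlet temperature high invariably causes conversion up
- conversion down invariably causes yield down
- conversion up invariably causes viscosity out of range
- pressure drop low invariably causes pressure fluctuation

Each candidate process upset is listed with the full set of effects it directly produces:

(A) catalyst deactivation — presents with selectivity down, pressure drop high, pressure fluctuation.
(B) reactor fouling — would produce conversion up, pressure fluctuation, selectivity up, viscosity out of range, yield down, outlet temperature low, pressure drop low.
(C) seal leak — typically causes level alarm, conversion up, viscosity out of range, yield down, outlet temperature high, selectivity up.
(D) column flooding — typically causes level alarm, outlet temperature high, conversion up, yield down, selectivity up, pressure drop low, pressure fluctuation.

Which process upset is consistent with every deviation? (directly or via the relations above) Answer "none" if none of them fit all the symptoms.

For each candidate, compare predicted effects to what was observed:
(A) catalyst deactivation — viscosity out of range NO; selectivity up NO; pressure fluctuation yes; yield down NO; conversion up NO; outlet temperature high NO
(B) reactor fouling — viscosity out of range yes; selectivity up yes; pressure fluctuation yes; yield down yes; conversion up yes; outlet temperature high NO
(C) seal leak — viscosity out of range yes; selectivity up yes; pressure fluctuation NO; yield down yes; conversion up yes; outlet temperature high yes
(D) column flooding — accounts for every observation (viscosity out of range through conversion up → viscosity out of range)
(D) is the only candidate with no mismatches.

D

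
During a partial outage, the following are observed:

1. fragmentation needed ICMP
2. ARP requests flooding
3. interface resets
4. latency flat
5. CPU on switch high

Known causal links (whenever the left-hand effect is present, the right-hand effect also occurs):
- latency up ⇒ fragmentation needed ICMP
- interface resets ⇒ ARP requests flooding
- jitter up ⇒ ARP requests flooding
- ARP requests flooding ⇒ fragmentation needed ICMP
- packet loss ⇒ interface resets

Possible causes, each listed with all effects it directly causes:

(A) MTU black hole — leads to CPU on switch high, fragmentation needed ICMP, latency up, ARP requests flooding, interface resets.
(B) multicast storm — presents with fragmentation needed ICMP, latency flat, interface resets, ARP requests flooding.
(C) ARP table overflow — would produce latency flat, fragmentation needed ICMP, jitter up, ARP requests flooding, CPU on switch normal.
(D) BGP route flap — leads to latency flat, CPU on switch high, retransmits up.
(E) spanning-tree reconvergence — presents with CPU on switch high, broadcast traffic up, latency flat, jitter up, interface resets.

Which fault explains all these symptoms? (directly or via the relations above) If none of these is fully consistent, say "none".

Testing each hypothesis:
(A) MTU black hole — fragmentation needed ICMP +; ARP requests flooding +; interface resets +; latency flat -; CPU on switch high +
(B) multicast storm — fragmentation needed ICMP +; ARP requests flooding +; interface resets +; latency flat +; CPU on switch high -
(C) ARP table overflow — fails on interface resets, CPU on switch high (predicts CPU on switch normal, not CPU on switch high)
(D) BGP route flap — does not account for fragmentation needed ICMP, ARP requests flooding, interface resets
(E) spanning-tree reconvergence — fragmentation needed ICMP + (through interface resets → ARP requests flooding → fragmentation needed ICMP); ARP requests flooding + (through interface resets → ARP requests flooding); interface resets +; latency flat +; CPU on switch high +
Only (E) is consistent with every observation.

E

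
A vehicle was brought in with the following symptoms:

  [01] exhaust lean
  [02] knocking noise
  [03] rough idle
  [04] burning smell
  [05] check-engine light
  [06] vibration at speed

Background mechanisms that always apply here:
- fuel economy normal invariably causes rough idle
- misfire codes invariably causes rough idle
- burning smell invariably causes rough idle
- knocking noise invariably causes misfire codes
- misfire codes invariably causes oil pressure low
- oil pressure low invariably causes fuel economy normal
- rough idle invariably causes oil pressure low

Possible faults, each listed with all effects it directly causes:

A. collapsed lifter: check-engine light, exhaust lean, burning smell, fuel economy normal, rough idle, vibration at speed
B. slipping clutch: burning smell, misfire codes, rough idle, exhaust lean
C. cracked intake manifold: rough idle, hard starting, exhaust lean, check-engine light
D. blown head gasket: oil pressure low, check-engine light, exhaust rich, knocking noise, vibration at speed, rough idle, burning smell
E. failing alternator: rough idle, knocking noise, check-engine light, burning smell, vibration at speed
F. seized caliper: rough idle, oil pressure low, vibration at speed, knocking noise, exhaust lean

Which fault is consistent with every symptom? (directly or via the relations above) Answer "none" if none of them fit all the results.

Checking each candidate against the observations:
(A) collapsed lifter — does not account for knocking noise
(B) slipping clutch — exhaust lean +; knocking noise -; rough idle +; burning smell +; check-engine light -; vibration at speed -
(C) cracked intake manifold — exhaust lean +; knocking noise -; rough idle +; burning smell -; check-engine light +; vibration at speed -
(D) blown head gasket — fails on exhaust lean (predicts exhaust rich, not exhaust lean)
(E) failing alternator — does not account for exhaust lean
(F) seized caliper — exhaust lean +; knocking noise +; rough idle +; burning smell -; check-engine light -; vibration at speed +
None of the listed candidates fits everything.

none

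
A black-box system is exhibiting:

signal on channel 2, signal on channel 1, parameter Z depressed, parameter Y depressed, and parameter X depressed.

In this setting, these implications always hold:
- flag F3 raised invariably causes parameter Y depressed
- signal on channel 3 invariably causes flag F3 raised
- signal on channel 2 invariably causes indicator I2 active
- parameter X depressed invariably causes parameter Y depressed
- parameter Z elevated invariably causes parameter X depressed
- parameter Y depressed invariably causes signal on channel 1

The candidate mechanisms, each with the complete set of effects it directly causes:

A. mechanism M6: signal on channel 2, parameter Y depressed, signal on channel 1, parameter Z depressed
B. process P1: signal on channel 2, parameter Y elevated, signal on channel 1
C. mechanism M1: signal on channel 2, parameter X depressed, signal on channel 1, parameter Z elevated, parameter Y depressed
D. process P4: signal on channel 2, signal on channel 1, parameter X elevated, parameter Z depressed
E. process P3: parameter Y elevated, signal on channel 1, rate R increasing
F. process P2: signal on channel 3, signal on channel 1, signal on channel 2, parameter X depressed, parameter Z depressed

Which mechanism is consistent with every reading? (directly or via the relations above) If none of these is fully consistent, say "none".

F

Per-candidate check:
(A) mechanism M6 — does not account for parameter X depressed
(B) process P1 — fails on parameter Z depressed, parameter Y depressed, parameter X depressed (predicts parameter Y elevated, not parameter Y depressed)
(C) mechanism M1 — fails on parameter Z depressed (predicts parameter Z elevated, not parameter Z depressed)
(D) process P4 — signal on channel 2 ✓; signal on channel 1 ✓; parameter Z depressed ✓; parameter Y depressed ✗; parameter X depressed ✗
(E) process P3 — fails on signal on channel 2, parameter Z depressed, parameter Y depressed, parameter X depressed (predicts parameter Y elevated, not parameter Y depressed)
(F) process P2 — accounts for every observation (parameter Y depressed by parameter X depressed → parameter Y depressed)
(F) is the only candidate with no mismatches.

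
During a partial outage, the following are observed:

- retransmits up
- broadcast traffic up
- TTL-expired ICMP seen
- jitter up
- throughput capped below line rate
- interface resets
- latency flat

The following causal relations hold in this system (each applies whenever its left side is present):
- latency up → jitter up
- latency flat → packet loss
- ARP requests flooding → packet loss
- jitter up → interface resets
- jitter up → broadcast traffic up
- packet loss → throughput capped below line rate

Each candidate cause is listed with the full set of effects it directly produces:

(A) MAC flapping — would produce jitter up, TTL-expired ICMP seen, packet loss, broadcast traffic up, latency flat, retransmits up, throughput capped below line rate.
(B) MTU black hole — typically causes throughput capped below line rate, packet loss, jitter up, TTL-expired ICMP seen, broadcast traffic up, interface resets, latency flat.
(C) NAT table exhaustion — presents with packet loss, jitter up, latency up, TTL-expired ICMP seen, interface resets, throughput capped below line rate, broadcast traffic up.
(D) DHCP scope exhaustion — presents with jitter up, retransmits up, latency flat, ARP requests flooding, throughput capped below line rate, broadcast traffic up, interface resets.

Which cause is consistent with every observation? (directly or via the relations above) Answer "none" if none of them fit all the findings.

Per-candidate check:
(A) MAC flapping — accounts for every observation (interface resets via jitter up → interface resets)
(B) MTU black hole — retransmits up NO; broadcast traffic up yes; TTL-expired ICMP seen yes; jitter up yes; throughput capped below line rate yes; interface resets yes; latency flat yes
(C) NAT table exhaustion — fails on retransmits up, latency flat (predicts latency up, not latency flat)
(D) DHCP scope exhaustion — retransmits up yes; broadcast traffic up yes; TTL-expired ICMP seen NO; jitter up yes; throughput capped below line rate yes; interface resets yes; latency flat yes
Only (A) is consistent with every observation.

A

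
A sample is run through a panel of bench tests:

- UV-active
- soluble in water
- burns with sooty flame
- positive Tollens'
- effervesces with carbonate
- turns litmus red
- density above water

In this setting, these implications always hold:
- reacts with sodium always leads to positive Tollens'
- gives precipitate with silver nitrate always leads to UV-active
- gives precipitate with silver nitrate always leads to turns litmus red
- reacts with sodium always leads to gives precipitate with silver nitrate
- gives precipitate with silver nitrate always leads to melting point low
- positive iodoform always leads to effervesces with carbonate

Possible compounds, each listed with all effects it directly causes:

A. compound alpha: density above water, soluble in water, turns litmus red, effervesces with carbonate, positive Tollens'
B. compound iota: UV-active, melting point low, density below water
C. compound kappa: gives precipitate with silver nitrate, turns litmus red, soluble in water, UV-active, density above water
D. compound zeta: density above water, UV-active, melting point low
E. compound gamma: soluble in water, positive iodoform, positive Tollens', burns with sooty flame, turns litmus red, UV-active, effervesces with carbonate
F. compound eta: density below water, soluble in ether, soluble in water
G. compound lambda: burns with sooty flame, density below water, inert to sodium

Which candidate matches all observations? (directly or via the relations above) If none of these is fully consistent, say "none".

Per-candidate check:
(A) compound alpha — does not account for UV-active, burns with sooty flame
(B) compound iota — fails on soluble in water, burns with sooty flame, positive Tollens', effervesces with carbonate, turns litmus red, density above water (predicts density below water, not density above water)
(C) compound kappa — does not account for burns with sooty flame, positive Tollens', effervesces with carbonate
(D) compound zeta — UV-active ✓; soluble in water ✗; burns with sooty flame ✗; positive Tollens' ✗; effervesces with carbonate ✗; turns litmus red ✗; density above water ✓
(E) compound gamma — UV-active ✓; soluble in water ✓; burns with sooty flame ✓; positive Tollens' ✓; effervesces with carbonate ✓; turns litmus red ✓; density above water ✗
(F) compound eta — UV-active ✗; soluble in water ✓; burns with sooty flame ✗; positive Tollens' ✗; effervesces with carbonate ✗; turns litmus red ✗; density above water ✗
(G) compound lambda — fails on UV-active, soluble in water, positive Tollens', effervesces with carbonate, turns litmus red, density above water (predicts density below water, not density above water)
No candidate is consistent with all observations.

none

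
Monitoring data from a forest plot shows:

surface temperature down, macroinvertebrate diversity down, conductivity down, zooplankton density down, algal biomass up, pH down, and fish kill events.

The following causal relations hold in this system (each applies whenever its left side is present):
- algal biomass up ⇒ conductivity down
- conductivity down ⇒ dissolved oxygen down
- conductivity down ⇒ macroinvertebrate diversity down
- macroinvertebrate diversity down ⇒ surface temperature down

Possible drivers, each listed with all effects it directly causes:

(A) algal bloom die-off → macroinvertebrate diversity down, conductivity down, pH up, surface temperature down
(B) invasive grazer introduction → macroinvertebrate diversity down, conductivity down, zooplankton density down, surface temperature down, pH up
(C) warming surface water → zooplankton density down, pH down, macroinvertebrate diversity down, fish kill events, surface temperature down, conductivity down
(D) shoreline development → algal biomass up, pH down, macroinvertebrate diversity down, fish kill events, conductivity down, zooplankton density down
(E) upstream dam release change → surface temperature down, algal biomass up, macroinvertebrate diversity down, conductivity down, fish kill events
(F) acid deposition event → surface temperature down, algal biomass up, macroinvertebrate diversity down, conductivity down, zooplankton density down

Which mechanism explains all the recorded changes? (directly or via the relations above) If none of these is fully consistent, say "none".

D

For each candidate, compare predicted effects to what was observed:
(A) algal bloom die-off — fails on zooplankton density down, algal biomass up, pH down, fish kill events (predicts pH up, not pH down)
(B) invasive grazer introduction — fails on algal biomass up, pH down, fish kill events (predicts pH up, not pH down)
(C) warming surface water — surface temperature down match; macroinvertebrate diversity down match; conductivity down match; zooplankton density down match; algal biomass up miss; pH down match; fish kill events match
(D) shoreline development — surface temperature down match (via macroinvertebrate diversity down → surface temperature down); macroinvertebrate diversity down match; conductivity down match; zooplankton density down match; algal biomass up match; pH down match; fish kill events match
(E) upstream dam release change — does not account for zooplankton density down, pH down
(F) acid deposition event — surface temperature down match; macroinvertebrate diversity down match; conductivity down match; zooplankton density down match; algal biomass up match; pH down miss; fish kill events miss
(D) alone accounts for all the evidence.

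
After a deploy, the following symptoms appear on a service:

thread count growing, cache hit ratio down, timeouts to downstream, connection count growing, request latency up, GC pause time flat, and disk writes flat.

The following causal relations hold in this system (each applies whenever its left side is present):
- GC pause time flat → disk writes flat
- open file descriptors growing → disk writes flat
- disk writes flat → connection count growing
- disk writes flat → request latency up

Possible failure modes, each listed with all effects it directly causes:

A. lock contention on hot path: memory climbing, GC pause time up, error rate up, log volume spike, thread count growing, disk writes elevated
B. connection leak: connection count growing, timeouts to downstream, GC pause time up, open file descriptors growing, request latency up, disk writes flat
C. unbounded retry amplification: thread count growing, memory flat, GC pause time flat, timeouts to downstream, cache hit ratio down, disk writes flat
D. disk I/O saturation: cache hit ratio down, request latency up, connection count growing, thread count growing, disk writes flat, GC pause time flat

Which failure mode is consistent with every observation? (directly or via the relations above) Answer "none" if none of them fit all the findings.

For each candidate, compare predicted effects to what was observed:
(A) lock contention on hot path — fails on cache hit ratio down, timeouts to downstream, connection count growing, request latency up, GC pause time flat, disk writes flat (predicts GC pause time up, not GC pause time flat; predicts disk writes elevated, not disk writes flat)
(B) connection leak — thread count growing NO; cache hit ratio down NO; timeouts to downstream yes; connection count growing yes; request latency up yes; GC pause time flat NO; disk writes flat yes
(C) unbounded retry amplification — accounts for every observation (connection count growing through disk writes flat → connection count growing)
(D) disk I/O saturation — does not account for timeouts to downstream
Only (C) is consistent with every observation.

C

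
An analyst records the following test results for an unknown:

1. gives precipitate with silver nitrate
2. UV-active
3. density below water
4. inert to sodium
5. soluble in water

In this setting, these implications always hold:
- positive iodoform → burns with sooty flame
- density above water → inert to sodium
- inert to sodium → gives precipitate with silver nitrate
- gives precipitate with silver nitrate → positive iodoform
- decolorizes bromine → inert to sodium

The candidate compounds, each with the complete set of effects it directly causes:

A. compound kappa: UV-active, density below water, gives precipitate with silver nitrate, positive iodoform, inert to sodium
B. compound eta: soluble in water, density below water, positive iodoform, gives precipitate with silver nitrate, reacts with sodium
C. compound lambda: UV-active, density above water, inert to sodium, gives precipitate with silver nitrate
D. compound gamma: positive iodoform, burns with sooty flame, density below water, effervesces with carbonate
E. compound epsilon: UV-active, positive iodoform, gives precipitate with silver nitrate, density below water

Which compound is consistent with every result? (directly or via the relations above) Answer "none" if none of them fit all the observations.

Testing each hypothesis:
(A) compound kappa — does not account for soluble in water
(B) compound eta — gives precipitate with silver nitrate ✓; UV-active ✗; density below water ✓; inert to sodium ✗; soluble in water ✓
(C) compound lambda — fails on density below water, soluble in water (predicts density above water, not density below water)
(D) compound gamma — gives precipitate with silver nitrate ✗; UV-active ✗; density below water ✓; inert to sodium ✗; soluble in water ✗
(E) compound epsilon — does not account for inert to sodium, soluble in water
No candidate is consistent with all observations.

none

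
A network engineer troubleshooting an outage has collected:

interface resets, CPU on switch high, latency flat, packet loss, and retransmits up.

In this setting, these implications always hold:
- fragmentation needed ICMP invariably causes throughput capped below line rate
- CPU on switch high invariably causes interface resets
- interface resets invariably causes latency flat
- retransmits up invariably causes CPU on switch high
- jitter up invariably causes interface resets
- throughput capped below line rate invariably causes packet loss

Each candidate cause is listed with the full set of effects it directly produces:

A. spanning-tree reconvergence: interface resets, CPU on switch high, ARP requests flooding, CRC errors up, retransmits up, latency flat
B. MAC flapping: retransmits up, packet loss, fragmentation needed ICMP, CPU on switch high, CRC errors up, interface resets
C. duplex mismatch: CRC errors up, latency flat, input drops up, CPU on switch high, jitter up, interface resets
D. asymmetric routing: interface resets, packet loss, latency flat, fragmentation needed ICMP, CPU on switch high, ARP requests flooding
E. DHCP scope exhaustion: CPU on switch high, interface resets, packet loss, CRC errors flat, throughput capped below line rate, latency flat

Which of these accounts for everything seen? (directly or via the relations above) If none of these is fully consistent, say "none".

B

Testing each hypothesis:
(A) spanning-tree reconvergence — interface resets +; CPU on switch high +; latency flat +; packet loss -; retransmits up +
(B) MAC flapping — accounts for every observation (latency flat through interface resets → latency flat)
(C) duplex mismatch — interface resets +; CPU on switch high +; latency flat +; packet loss -; retransmits up -
(D) asymmetric routing — interface resets +; CPU on switch high +; latency flat +; packet loss +; retransmits up -
(E) DHCP scope exhaustion — interface resets +; CPU on switch high +; latency flat +; packet loss +; retransmits up -
(B) is the only candidate with no mismatches.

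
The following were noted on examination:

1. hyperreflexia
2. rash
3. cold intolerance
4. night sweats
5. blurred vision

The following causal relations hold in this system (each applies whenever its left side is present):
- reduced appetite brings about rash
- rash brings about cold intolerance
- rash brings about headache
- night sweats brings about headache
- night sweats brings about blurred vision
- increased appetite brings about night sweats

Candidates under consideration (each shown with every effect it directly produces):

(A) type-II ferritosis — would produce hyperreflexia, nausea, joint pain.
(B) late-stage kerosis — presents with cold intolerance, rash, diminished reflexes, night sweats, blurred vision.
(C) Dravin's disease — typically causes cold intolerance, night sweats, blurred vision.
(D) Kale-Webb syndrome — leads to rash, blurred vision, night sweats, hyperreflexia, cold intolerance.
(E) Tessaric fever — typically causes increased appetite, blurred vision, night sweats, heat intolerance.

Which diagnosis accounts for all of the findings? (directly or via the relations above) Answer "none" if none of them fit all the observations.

D

Checking each candidate against the observations:
(A) type-II ferritosis — hyperreflexia match; rash miss; cold intolerance miss; night sweats miss; blurred vision miss
(B) late-stage kerosis — fails on hyperreflexia (predicts diminished reflexes, not hyperreflexia)
(C) Dravin's disease — does not account for hyperreflexia, rash
(D) Kale-Webb syndrome — accounts for every observation
(E) Tessaric fever — hyperreflexia miss; rash miss; cold intolerance miss; night sweats match; blurred vision match
(D) is the only candidate with no mismatches.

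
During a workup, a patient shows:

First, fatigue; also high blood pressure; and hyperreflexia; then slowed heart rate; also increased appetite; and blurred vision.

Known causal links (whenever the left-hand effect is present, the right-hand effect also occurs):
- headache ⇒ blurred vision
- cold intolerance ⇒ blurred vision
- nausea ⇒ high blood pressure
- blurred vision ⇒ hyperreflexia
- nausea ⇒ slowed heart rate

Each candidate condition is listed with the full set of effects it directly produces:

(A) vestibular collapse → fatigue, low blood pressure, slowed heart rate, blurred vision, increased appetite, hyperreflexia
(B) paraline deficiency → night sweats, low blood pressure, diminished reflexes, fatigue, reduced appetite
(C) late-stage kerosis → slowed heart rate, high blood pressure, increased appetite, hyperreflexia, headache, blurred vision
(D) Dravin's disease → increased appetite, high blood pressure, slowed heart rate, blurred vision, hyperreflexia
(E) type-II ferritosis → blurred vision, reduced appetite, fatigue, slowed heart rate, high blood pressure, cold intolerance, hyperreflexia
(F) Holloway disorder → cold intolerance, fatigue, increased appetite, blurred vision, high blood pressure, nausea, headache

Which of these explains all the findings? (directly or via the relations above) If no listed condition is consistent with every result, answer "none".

F

For each candidate, compare predicted effects to what was observed:
(A) vestibular collapse — fatigue yes; high blood pressure NO; hyperreflexia yes; slowed heart rate yes; increased appetite yes; blurred vision yes
(B) paraline deficiency — fatigue yes; high blood pressure NO; hyperreflexia NO; slowed heart rate NO; increased appetite NO; blurred vision NO
(C) late-stage kerosis — does not account for fatigue
(D) Dravin's disease — fatigue NO; high blood pressure yes; hyperreflexia yes; slowed heart rate yes; increased appetite yes; blurred vision yes
(E) type-II ferritosis — fails on increased appetite (predicts reduced appetite, not increased appetite)
(F) Holloway disorder — fatigue yes; high blood pressure yes; hyperreflexia yes (through blurred vision → hyperreflexia); slowed heart rate yes (through nausea → slowed heart rate); increased appetite yes; blurred vision yes
(F) is the only candidate with no mismatches.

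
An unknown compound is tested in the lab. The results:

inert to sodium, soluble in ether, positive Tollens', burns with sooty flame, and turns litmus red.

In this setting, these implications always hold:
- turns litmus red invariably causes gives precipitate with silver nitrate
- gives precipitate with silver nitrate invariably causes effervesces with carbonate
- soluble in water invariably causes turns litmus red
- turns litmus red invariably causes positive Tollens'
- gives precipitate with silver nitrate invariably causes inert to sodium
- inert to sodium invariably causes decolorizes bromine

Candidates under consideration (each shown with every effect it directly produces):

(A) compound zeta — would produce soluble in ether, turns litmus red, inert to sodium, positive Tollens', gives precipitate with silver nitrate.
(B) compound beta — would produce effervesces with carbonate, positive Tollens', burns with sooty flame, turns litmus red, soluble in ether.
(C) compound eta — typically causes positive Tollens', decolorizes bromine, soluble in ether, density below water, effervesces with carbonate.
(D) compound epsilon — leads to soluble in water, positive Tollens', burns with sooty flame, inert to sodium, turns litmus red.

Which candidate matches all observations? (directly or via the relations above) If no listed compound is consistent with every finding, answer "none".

For each candidate, compare predicted effects to what was observed:
(A) compound zeta — inert to sodium ✓; soluble in ether ✓; positive Tollens' ✓; burns with sooty flame ✗; turns litmus red ✓
(B) compound beta — accounts for every observation (inert to sodium through turns litmus red → gives precipitate with silver nitrate → inert to sodium)
(C) compound eta — inert to sodium ✗; soluble in ether ✓; positive Tollens' ✓; burns with sooty flame ✗; turns litmus red ✗
(D) compound epsilon — inert to sodium ✓; soluble in ether ✗; positive Tollens' ✓; burns with sooty flame ✓; turns litmus red ✓
(B) is the only candidate with no mismatches.

B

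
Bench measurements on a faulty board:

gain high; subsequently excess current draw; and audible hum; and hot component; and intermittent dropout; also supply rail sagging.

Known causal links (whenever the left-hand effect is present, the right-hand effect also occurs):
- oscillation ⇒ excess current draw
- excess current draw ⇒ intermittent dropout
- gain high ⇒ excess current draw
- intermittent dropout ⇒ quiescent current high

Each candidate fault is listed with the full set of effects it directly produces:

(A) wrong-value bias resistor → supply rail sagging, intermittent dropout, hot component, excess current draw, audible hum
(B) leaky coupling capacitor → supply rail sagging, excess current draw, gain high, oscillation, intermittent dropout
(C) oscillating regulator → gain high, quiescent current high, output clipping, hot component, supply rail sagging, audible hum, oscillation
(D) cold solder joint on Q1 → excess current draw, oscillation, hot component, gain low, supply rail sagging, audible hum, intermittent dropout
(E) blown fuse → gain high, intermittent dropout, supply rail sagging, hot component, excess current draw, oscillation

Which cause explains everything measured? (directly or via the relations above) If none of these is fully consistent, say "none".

C

Checking each candidate against the observations:
(A) wrong-value bias resistor — gain high -; excess current draw +; audible hum +; hot component +; intermittent dropout +; supply rail sagging +
(B) leaky coupling capacitor — gain high +; excess current draw +; audible hum -; hot component -; intermittent dropout +; supply rail sagging +
(C) oscillating regulator — accounts for every observation (excess current draw via gain high → excess current draw)
(D) cold solder joint on Q1 — fails on gain high (predicts gain low, not gain high)
(E) blown fuse — gain high +; excess current draw +; audible hum -; hot component +; intermittent dropout +; supply rail sagging +
Only (C) is consistent with every observation.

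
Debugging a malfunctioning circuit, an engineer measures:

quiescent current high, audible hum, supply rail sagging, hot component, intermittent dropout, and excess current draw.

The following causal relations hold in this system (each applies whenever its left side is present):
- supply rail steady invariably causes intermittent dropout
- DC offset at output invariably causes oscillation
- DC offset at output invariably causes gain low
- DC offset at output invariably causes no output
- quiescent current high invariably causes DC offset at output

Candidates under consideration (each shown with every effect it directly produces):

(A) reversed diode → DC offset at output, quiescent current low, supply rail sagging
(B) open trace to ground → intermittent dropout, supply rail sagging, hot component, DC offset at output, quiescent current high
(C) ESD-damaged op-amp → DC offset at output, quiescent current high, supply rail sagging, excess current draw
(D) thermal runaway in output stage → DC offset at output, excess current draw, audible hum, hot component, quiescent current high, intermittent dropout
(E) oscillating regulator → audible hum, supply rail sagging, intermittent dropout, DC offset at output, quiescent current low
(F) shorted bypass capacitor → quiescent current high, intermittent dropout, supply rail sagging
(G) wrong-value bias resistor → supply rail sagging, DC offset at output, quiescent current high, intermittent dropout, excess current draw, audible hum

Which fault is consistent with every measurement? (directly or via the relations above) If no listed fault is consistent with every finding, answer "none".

Checking each candidate against the observations:
(A) reversed diode — quiescent current high -; audible hum -; supply rail sagging +; hot component -; intermittent dropout -; excess current draw -
(B) open trace to ground — quiescent current high +; audible hum -; supply rail sagging +; hot component +; intermittent dropout +; excess current draw -
(C) ESD-damaged op-amp — quiescent current high +; audible hum -; supply rail sagging +; hot component -; intermittent dropout -; excess current draw +
(D) thermal runaway in output stage — does not account for supply rail sagging
(E) oscillating regulator — quiescent current high -; audible hum +; supply rail sagging +; hot component -; intermittent dropout +; excess current draw -
(F) shorted bypass capacitor — quiescent current high +; audible hum -; supply rail sagging +; hot component -; intermittent dropout +; excess current draw -
(G) wrong-value bias resistor — quiescent current high +; audible hum +; supply rail sagging +; hot component -; intermittent dropout +; excess current draw +
Every candidate fails on at least one observation.

none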